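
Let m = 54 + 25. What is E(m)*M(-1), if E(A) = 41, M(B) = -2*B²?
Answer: -82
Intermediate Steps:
m = 79
E(m)*M(-1) = 41*(-2*(-1)²) = 41*(-2*1) = 41*(-2) = -82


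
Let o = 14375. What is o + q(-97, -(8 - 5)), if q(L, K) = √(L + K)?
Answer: 14375 + 10*I ≈ 14375.0 + 10.0*I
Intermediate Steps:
q(L, K) = √(K + L)
o + q(-97, -(8 - 5)) = 14375 + √(-(8 - 5) - 97) = 14375 + √(-1*3 - 97) = 14375 + √(-3 - 97) = 14375 + √(-100) = 14375 + 10*I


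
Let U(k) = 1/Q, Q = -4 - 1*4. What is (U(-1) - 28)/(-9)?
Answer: 25/8 ≈ 3.1250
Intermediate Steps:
Q = -8 (Q = -4 - 4 = -8)
U(k) = -⅛ (U(k) = 1/(-8) = -⅛)
(U(-1) - 28)/(-9) = (-⅛ - 28)/(-9) = -225/8*(-⅑) = 25/8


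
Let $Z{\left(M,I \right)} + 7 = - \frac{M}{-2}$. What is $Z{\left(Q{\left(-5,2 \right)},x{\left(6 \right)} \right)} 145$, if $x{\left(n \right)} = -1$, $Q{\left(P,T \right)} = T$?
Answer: $-870$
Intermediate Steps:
$Z{\left(M,I \right)} = -7 + \frac{M}{2}$ ($Z{\left(M,I \right)} = -7 - \frac{M}{-2} = -7 - M \left(- \frac{1}{2}\right) = -7 - - \frac{M}{2} = -7 + \frac{M}{2}$)
$Z{\left(Q{\left(-5,2 \right)},x{\left(6 \right)} \right)} 145 = \left(-7 + \frac{1}{2} \cdot 2\right) 145 = \left(-7 + 1\right) 145 = \left(-6\right) 145 = -870$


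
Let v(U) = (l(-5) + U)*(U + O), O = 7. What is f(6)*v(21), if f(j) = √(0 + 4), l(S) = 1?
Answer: 1232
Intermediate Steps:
v(U) = (1 + U)*(7 + U) (v(U) = (1 + U)*(U + 7) = (1 + U)*(7 + U))
f(j) = 2 (f(j) = √4 = 2)
f(6)*v(21) = 2*(7 + 21² + 8*21) = 2*(7 + 441 + 168) = 2*616 = 1232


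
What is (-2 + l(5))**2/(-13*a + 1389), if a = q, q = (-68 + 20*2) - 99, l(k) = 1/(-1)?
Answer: 9/3040 ≈ 0.0029605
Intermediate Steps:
l(k) = -1
q = -127 (q = (-68 + 40) - 99 = -28 - 99 = -127)
a = -127
(-2 + l(5))**2/(-13*a + 1389) = (-2 - 1)**2/(-13*(-127) + 1389) = (-3)**2/(1651 + 1389) = 9/3040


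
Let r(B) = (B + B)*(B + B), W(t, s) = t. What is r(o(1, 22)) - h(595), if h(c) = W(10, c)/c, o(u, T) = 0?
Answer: -2/119 ≈ -0.016807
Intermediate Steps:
r(B) = 4*B² (r(B) = (2*B)*(2*B) = 4*B²)
h(c) = 10/c
r(o(1, 22)) - h(595) = 4*0² - 10/595 = 4*0 - 10/595 = 0 - 1*2/119 = 0 - 2/119 = -2/119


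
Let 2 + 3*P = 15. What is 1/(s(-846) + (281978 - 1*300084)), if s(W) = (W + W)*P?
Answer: -1/25438 ≈ -3.9311e-5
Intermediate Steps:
P = 13/3 (P = -2/3 + (1/3)*15 = -2/3 + 5 = 13/3 ≈ 4.3333)
s(W) = 26*W/3 (s(W) = (W + W)*(13/3) = (2*W)*(13/3) = 26*W/3)
1/(s(-846) + (281978 - 1*300084)) = 1/((26/3)*(-846) + (281978 - 1*300084)) = 1/(-7332 + (281978 - 300084)) = 1/(-7332 - 18106) = 1/(-25438) = -1/25438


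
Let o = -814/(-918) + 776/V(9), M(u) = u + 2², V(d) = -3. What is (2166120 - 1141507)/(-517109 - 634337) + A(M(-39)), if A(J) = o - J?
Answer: -118212559543/528513714 ≈ -223.67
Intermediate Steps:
M(u) = 4 + u (M(u) = u + 4 = 4 + u)
o = -118321/459 (o = -814/(-918) + 776/(-3) = -814*(-1/918) + 776*(-⅓) = 407/459 - 776/3 = -118321/459 ≈ -257.78)
A(J) = -118321/459 - J
(2166120 - 1141507)/(-517109 - 634337) + A(M(-39)) = (2166120 - 1141507)/(-517109 - 634337) + (-118321/459 - (4 - 39)) = 1024613/(-1151446) + (-118321/459 - 1*(-35)) = 1024613*(-1/1151446) + (-118321/459 + 35) = -1024613/1151446 - 102256/459 = -118212559543/528513714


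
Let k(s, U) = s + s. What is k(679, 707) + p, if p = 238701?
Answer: 240059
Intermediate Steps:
k(s, U) = 2*s
k(679, 707) + p = 2*679 + 238701 = 1358 + 238701 = 240059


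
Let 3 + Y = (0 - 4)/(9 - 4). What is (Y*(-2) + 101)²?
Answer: 294849/25 ≈ 11794.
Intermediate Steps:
Y = -19/5 (Y = -3 + (0 - 4)/(9 - 4) = -3 - 4/5 = -3 - 4*⅕ = -3 - ⅘ = -19/5 ≈ -3.8000)
(Y*(-2) + 101)² = (-19/5*(-2) + 101)² = (38/5 + 101)² = (543/5)² = 294849/25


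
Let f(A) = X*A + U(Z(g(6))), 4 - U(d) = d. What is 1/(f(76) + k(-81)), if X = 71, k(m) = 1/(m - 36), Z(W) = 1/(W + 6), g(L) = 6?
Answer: 468/2527157 ≈ 0.00018519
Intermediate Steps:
Z(W) = 1/(6 + W)
U(d) = 4 - d
k(m) = 1/(-36 + m)
f(A) = 47/12 + 71*A (f(A) = 71*A + (4 - 1/(6 + 6)) = 71*A + (4 - 1/12) = 71*A + 47/12 = 47/12 + 71*A)
1/(f(76) + k(-81)) = 1/((47/12 + 71*76) + 1/(-36 - 81)) = 1/((47/12 + 5396) + 1/(-117)) = 1/(64799/12 - 1/117) = 1/(2527157/468) = 468/2527157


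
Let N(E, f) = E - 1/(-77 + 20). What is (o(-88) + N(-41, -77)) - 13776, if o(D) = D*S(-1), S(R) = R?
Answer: -782552/57 ≈ -13729.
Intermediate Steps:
N(E, f) = 1/57 + E (N(E, f) = E - 1/(-57) = E - 1*(-1/57) = E + 1/57 = 1/57 + E)
o(D) = -D (o(D) = D*(-1) = -D)
(o(-88) + N(-41, -77)) - 13776 = (-1*(-88) + (1/57 - 41)) - 13776 = (88 - 2336/57) - 13776 = 2680/57 - 13776 = -782552/57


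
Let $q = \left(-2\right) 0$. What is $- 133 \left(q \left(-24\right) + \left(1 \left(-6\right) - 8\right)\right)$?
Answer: $1862$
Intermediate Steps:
$q = 0$
$- 133 \left(q \left(-24\right) + \left(1 \left(-6\right) - 8\right)\right) = - 133 \left(0 \left(-24\right) + \left(1 \left(-6\right) - 8\right)\right) = - 133 \left(0 - 14\right) = \left(-133\right) \left(-14\right) = 1862$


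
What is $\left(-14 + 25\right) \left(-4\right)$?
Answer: $-44$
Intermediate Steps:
$\left(-14 + 25\right) \left(-4\right) = 11 \left(-4\right) = -44$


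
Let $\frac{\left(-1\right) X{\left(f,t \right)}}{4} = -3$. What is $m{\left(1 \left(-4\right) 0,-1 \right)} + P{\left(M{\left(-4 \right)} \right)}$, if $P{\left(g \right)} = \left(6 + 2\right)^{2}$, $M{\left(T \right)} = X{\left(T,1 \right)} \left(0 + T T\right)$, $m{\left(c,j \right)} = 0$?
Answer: $64$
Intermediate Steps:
$X{\left(f,t \right)} = 12$ ($X{\left(f,t \right)} = \left(-4\right) \left(-3\right) = 12$)
$M{\left(T \right)} = 12 T^{2}$ ($M{\left(T \right)} = 12 \left(0 + T T\right) = 12 \left(0 + T^{2}\right) = 12 T^{2}$)
$P{\left(g \right)} = 64$ ($P{\left(g \right)} = 8^{2} = 64$)
$m{\left(1 \left(-4\right) 0,-1 \right)} + P{\left(M{\left(-4 \right)} \right)} = 0 + 64 = 64$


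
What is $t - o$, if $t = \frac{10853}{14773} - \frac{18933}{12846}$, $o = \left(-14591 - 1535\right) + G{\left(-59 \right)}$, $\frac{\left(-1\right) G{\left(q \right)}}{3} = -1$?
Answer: $\frac{1019861748421}{63257986} \approx 16122.0$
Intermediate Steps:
$G{\left(q \right)} = 3$ ($G{\left(q \right)} = \left(-3\right) \left(-1\right) = 3$)
$o = -16123$ ($o = \left(-14591 - 1535\right) + 3 = -16126 + 3 = -16123$)
$t = - \frac{46759857}{63257986}$ ($t = 10853 \cdot \frac{1}{14773} - \frac{6311}{4282} = \frac{10853}{14773} - \frac{6311}{4282} = - \frac{46759857}{63257986} \approx -0.73919$)
$t - o = - \frac{46759857}{63257986} - -16123 = - \frac{46759857}{63257986} + 16123 = \frac{1019861748421}{63257986}$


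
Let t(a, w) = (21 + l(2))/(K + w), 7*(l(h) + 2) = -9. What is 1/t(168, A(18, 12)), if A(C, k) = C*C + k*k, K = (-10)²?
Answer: 994/31 ≈ 32.065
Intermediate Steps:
l(h) = -23/7 (l(h) = -2 + (⅐)*(-9) = -2 - 9/7 = -23/7)
K = 100
A(C, k) = C² + k²
t(a, w) = 124/(7*(100 + w)) (t(a, w) = (21 - 23/7)/(100 + w) = 124/(7*(100 + w)))
1/t(168, A(18, 12)) = 1/(124/(7*(100 + (18² + 12²)))) = 1/(124/(7*(100 + (324 + 144)))) = 1/(124/(7*(100 + 468))) = 1/((124/7)/568) = 1/((124/7)*(1/568)) = 1/(31/994) = 994/31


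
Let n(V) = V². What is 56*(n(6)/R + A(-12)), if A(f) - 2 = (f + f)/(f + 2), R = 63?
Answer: 1392/5 ≈ 278.40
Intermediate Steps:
A(f) = 2 + 2*f/(2 + f) (A(f) = 2 + (f + f)/(f + 2) = 2 + (2*f)/(2 + f) = 2 + 2*f/(2 + f))
56*(n(6)/R + A(-12)) = 56*(6²/63 + 4*(1 - 12)/(2 - 12)) = 56*(36*(1/63) + 4*(-11)/(-10)) = 56*(4/7 + 4*(-⅒)*(-11)) = 56*(4/7 + 22/5) = 56*(174/35) = 1392/5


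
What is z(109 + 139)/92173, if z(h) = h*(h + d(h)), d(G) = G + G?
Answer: 184512/92173 ≈ 2.0018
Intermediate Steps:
d(G) = 2*G
z(h) = 3*h**2 (z(h) = h*(h + 2*h) = h*(3*h) = 3*h**2)
z(109 + 139)/92173 = (3*(109 + 139)**2)/92173 = (3*248**2)*(1/92173) = (3*61504)*(1/92173) = 184512*(1/92173) = 184512/92173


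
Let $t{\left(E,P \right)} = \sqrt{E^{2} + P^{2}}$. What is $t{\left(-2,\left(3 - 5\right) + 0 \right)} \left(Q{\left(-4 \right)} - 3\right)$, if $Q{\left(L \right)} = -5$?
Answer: $- 16 \sqrt{2} \approx -22.627$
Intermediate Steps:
$t{\left(-2,\left(3 - 5\right) + 0 \right)} \left(Q{\left(-4 \right)} - 3\right) = \sqrt{\left(-2\right)^{2} + \left(\left(3 - 5\right) + 0\right)^{2}} \left(-5 - 3\right) = \sqrt{4 + \left(\left(3 - 5\right) + 0\right)^{2}} \left(-8\right) = \sqrt{4 + \left(-2 + 0\right)^{2}} \left(-8\right) = \sqrt{4 + \left(-2\right)^{2}} \left(-8\right) = \sqrt{4 + 4} \left(-8\right) = \sqrt{8} \left(-8\right) = 2 \sqrt{2} \left(-8\right) = - 16 \sqrt{2}$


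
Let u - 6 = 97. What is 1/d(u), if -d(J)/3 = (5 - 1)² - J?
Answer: 1/261 ≈ 0.0038314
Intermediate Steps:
u = 103 (u = 6 + 97 = 103)
d(J) = -48 + 3*J (d(J) = -3*((5 - 1)² - J) = -3*(4² - J) = -3*(16 - J) = -48 + 3*J)
1/d(u) = 1/(-48 + 3*103) = 1/(-48 + 309) = 1/261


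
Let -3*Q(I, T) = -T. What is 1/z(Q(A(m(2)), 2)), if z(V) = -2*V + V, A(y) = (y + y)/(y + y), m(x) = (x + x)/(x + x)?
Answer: -3/2 ≈ -1.5000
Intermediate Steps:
m(x) = 1 (m(x) = (2*x)/((2*x)) = (2*x)*(1/(2*x)) = 1)
A(y) = 1 (A(y) = (2*y)/((2*y)) = (2*y)*(1/(2*y)) = 1)
Q(I, T) = T/3 (Q(I, T) = -(-1)*T/3 = T/3)
z(V) = -V
1/z(Q(A(m(2)), 2)) = 1/(-2/3) = 1/(-1*⅔) = 1/(-⅔) = -3/2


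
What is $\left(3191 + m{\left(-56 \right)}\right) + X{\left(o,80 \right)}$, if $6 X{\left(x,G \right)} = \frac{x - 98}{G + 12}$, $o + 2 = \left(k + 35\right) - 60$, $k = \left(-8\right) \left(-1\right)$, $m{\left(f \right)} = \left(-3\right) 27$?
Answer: $\frac{572201}{184} \approx 3109.8$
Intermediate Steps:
$m{\left(f \right)} = -81$
$k = 8$
$o = -19$ ($o = -2 + \left(\left(8 + 35\right) - 60\right) = -2 + \left(43 - 60\right) = -2 - 17 = -19$)
$X{\left(x,G \right)} = \frac{-98 + x}{6 \left(12 + G\right)}$ ($X{\left(x,G \right)} = \frac{\left(x - 98\right) \frac{1}{G + 12}}{6} = \frac{\left(-98 + x\right) \frac{1}{12 + G}}{6} = \frac{\frac{1}{12 + G} \left(-98 + x\right)}{6} = \frac{-98 + x}{6 \left(12 + G\right)}$)
$\left(3191 + m{\left(-56 \right)}\right) + X{\left(o,80 \right)} = \left(3191 - 81\right) + \frac{-98 - 19}{6 \left(12 + 80\right)} = 3110 + \frac{1}{6} \cdot \frac{1}{92} \left(-117\right) = 3110 - \frac{39}{184} = \frac{572201}{184}$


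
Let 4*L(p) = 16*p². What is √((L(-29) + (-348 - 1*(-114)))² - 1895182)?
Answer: √7901718 ≈ 2811.0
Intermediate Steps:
L(p) = 4*p² (L(p) = (16*p²)/4 = 4*p²)
√((L(-29) + (-348 - 1*(-114)))² - 1895182) = √((4*(-29)² + (-348 - 1*(-114)))² - 1895182) = √((4*841 + (-348 + 114))² - 1895182) = √((3364 - 234)² - 1895182) = √(3130² - 1895182) = √(9796900 - 1895182) = √7901718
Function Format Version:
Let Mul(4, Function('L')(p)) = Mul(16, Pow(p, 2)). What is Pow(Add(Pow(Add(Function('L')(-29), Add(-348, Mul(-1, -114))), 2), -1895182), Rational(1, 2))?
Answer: Pow(7901718, Rational(1, 2)) ≈ 2811.0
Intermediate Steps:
Function('L')(p) = Mul(4, Pow(p, 2)) (Function('L')(p) = Mul(Rational(1, 4), Mul(16, Pow(p, 2))) = Mul(4, Pow(p, 2)))
Pow(Add(Pow(Add(Function('L')(-29), Add(-348, Mul(-1, -114))), 2), -1895182), Rational(1, 2)) = Pow(Add(Pow(Add(Mul(4, Pow(-29, 2)), Add(-348, Mul(-1, -114))), 2), -1895182), Rational(1, 2)) = Pow(Add(Pow(Add(Mul(4, 841), Add(-348, 114)), 2), -1895182), Rational(1, 2)) = Pow(Add(Pow(Add(3364, -234), 2), -1895182), Rational(1, 2)) = Pow(Add(Pow(3130, 2), -1895182), Rational(1, 2)) = Pow(Add(9796900, -1895182), Rational(1, 2)) = Pow(7901718, Rational(1, 2))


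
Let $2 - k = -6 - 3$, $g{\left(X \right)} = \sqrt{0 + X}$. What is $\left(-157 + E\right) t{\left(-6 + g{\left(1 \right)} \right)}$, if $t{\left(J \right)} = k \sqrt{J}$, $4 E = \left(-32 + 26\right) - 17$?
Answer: $- \frac{7161 i \sqrt{5}}{4} \approx - 4003.1 i$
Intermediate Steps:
$g{\left(X \right)} = \sqrt{X}$
$E = - \frac{23}{4}$ ($E = \frac{\left(-32 + 26\right) - 17}{4} = \frac{-6 - 17}{4} = \frac{1}{4} \left(-23\right) = - \frac{23}{4} \approx -5.75$)
$k = 11$ ($k = 2 - \left(-6 - 3\right) = 2 - -9 = 2 + 9 = 11$)
$t{\left(J \right)} = 11 \sqrt{J}$
$\left(-157 + E\right) t{\left(-6 + g{\left(1 \right)} \right)} = \left(-157 - \frac{23}{4}\right) 11 \sqrt{-6 + \sqrt{1}} = - \frac{651 \cdot 11 \sqrt{-6 + 1}}{4} = - \frac{651 \cdot 11 \sqrt{-5}}{4} = - \frac{651 \cdot 11 i \sqrt{5}}{4} = - \frac{7161 i \sqrt{5}}{4}$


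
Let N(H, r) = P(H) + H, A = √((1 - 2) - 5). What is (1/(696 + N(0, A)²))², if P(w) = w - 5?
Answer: 1/519841 ≈ 1.9237e-6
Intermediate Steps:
P(w) = -5 + w
A = I*√6 (A = √(-1 - 5) = √(-6) = I*√6 ≈ 2.4495*I)
N(H, r) = -5 + 2*H (N(H, r) = (-5 + H) + H = -5 + 2*H)
(1/(696 + N(0, A)²))² = (1/(696 + (-5 + 2*0)²))² = (1/(696 + (-5 + 0)²))² = (1/(696 + (-5)²))² = (1/(696 + 25))² = (1/721)² = 1/519841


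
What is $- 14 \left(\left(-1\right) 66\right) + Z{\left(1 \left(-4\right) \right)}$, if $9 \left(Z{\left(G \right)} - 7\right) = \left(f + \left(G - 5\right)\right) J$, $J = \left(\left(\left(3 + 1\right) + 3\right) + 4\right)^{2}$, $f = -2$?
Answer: $\frac{7048}{9} \approx 783.11$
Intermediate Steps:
$J = 121$ ($J = \left(\left(4 + 3\right) + 4\right)^{2} = \left(7 + 4\right)^{2} = 11^{2} = 121$)
$Z{\left(G \right)} = - \frac{784}{9} + \frac{121 G}{9}$ ($Z{\left(G \right)} = 7 + \frac{\left(-2 + \left(G - 5\right)\right) 121}{9} = 7 + \frac{\left(-2 + \left(-5 + G\right)\right) 121}{9} = 7 + \frac{\left(-7 + G\right) 121}{9} = 7 + \frac{-847 + 121 G}{9} = 7 + \left(- \frac{847}{9} + \frac{121 G}{9}\right) = - \frac{784}{9} + \frac{121 G}{9}$)
$- 14 \left(\left(-1\right) 66\right) + Z{\left(1 \left(-4\right) \right)} = - 14 \left(\left(-1\right) 66\right) - \left(\frac{784}{9} - \frac{121 \cdot 1 \left(-4\right)}{9}\right) = \left(-14\right) \left(-66\right) + \left(- \frac{784}{9} + \frac{121}{9} \left(-4\right)\right) = 924 - \frac{1268}{9} = \frac{7048}{9}$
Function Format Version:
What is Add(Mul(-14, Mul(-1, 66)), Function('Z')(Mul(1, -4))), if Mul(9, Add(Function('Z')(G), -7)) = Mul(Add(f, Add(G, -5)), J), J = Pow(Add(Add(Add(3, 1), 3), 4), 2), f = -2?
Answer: Rational(7048, 9) ≈ 783.11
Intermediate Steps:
J = 121 (J = Pow(Add(Add(4, 3), 4), 2) = Pow(Add(7, 4), 2) = Pow(11, 2) = 121)
Function('Z')(G) = Add(Rational(-784, 9), Mul(Rational(121, 9), G)) (Function('Z')(G) = Add(7, Mul(Rational(1, 9), Mul(Add(-2, Add(G, -5)), 121))) = Add(7, Mul(Rational(1, 9), Mul(Add(-2, Add(-5, G)), 121))) = Add(7, Mul(Rational(1, 9), Mul(Add(-7, G), 121))) = Add(7, Mul(Rational(1, 9), Add(-847, Mul(121, G)))) = Add(7, Add(Rational(-847, 9), Mul(Rational(121, 9), G))) = Add(Rational(-784, 9), Mul(Rational(121, 9), G)))
Add(Mul(-14, Mul(-1, 66)), Function('Z')(Mul(1, -4))) = Add(Mul(-14, Mul(-1, 66)), Add(Rational(-784, 9), Mul(Rational(121, 9), Mul(1, -4)))) = Add(Mul(-14, -66), Add(Rational(-784, 9), Mul(Rational(121, 9), -4))) = Add(924, Add(Rational(-784, 9), Rational(-484, 9))) = Add(924, Rational(-1268, 9)) = Rational(7048, 9)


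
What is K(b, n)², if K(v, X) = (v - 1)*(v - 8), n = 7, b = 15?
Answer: 9604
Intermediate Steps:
K(v, X) = (-1 + v)*(-8 + v)
K(b, n)² = (8 + 15² - 9*15)² = (8 + 225 - 135)² = 98² = 9604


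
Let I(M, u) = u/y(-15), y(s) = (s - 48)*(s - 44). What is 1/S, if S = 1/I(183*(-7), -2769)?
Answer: -923/1239 ≈ -0.74496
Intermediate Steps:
y(s) = (-48 + s)*(-44 + s)
I(M, u) = u/3717 (I(M, u) = u/(2112 + (-15)² - 92*(-15)) = u/(2112 + 225 + 1380) = u/3717)
S = -1239/923 (S = 1/((1/3717)*(-2769)) = 1/(-923/1239) = -1239/923 ≈ -1.3424)
1/S = 1/(-1239/923) = -923/1239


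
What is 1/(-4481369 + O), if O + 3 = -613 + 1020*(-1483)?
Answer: -1/5994645 ≈ -1.6682e-7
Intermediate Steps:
O = -1513276 (O = -3 + (-613 + 1020*(-1483)) = -3 + (-613 - 1512660) = -3 - 1513273 = -1513276)
1/(-4481369 + O) = 1/(-4481369 - 1513276) = 1/(-5994645) = -1/5994645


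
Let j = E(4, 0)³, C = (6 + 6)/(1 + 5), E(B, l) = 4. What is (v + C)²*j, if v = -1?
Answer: 64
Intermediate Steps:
C = 2 (C = 12/6 = 12*(⅙) = 2)
j = 64 (j = 4³ = 64)
(v + C)²*j = (-1 + 2)²*64 = 1²*64 = 1*64 = 64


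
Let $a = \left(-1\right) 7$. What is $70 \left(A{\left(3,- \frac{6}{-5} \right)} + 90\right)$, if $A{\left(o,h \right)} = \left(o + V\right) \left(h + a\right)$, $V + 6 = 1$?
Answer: $7112$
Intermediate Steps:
$a = -7$
$V = -5$ ($V = -6 + 1 = -5$)
$A{\left(o,h \right)} = \left(-7 + h\right) \left(-5 + o\right)$ ($A{\left(o,h \right)} = \left(o - 5\right) \left(h - 7\right) = \left(-5 + o\right) \left(-7 + h\right) = \left(-7 + h\right) \left(-5 + o\right)$)
$70 \left(A{\left(3,- \frac{6}{-5} \right)} + 90\right) = 70 \left(\left(35 - 21 - 5 \left(- \frac{6}{-5}\right) + - \frac{6}{-5} \cdot 3\right) + 90\right) = 70 \left(\left(35 - 21 - 5 \left(\left(-6\right) \left(- \frac{1}{5}\right)\right) + \left(-6\right) \left(- \frac{1}{5}\right) 3\right) + 90\right) = 70 \left(\left(35 - 21 - 6 + \frac{6}{5} \cdot 3\right) + 90\right) = 70 \left(\left(35 - 21 - 6 + \frac{18}{5}\right) + 90\right) = 70 \left(\frac{58}{5} + 90\right) = 70 \cdot \frac{508}{5} = 7112$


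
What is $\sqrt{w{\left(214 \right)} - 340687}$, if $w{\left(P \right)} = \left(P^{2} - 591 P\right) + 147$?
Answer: $3 i \sqrt{46802} \approx 649.01 i$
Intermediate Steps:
$w{\left(P \right)} = 147 + P^{2} - 591 P$
$\sqrt{w{\left(214 \right)} - 340687} = \sqrt{\left(147 + 214^{2} - 126474\right) - 340687} = \sqrt{\left(147 + 45796 - 126474\right) - 340687} = \sqrt{-80531 - 340687} = \sqrt{-421218} = 3 i \sqrt{46802}$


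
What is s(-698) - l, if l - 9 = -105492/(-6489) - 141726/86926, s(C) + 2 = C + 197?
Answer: -7072630913/13430067 ≈ -526.63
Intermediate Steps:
s(C) = 195 + C (s(C) = -2 + (C + 197) = -2 + (197 + C) = 195 + C)
l = 317307212/13430067 (l = 9 + (-105492/(-6489) - 141726/86926) = 9 + (-105492*(-1/6489) - 141726*1/86926) = 9 + (35164/2163 - 70863/43463) = 9 + 196436609/13430067 = 317307212/13430067 ≈ 23.627)
s(-698) - l = (195 - 698) - 1*317307212/13430067 = -503 - 317307212/13430067 = -7072630913/13430067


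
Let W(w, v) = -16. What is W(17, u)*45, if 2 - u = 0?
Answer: -720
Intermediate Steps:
u = 2 (u = 2 - 1*0 = 2 + 0 = 2)
W(17, u)*45 = -16*45 = -720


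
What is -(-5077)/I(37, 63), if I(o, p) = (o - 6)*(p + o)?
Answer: 5077/3100 ≈ 1.6377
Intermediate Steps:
I(o, p) = (-6 + o)*(o + p)
-(-5077)/I(37, 63) = -(-5077)/(37² - 6*37 - 6*63 + 37*63) = -(-5077)/(1369 - 222 - 378 + 2331) = -(-5077)/3100 = -1*(-5077/3100) = 5077/3100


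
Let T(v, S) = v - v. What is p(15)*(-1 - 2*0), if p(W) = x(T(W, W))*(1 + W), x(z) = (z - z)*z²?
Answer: 0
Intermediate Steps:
T(v, S) = 0
x(z) = 0 (x(z) = 0*z² = 0)
p(W) = 0 (p(W) = 0*(1 + W) = 0)
p(15)*(-1 - 2*0) = 0*(-1 - 2*0) = 0*(-1 + 0) = 0*(-1) = 0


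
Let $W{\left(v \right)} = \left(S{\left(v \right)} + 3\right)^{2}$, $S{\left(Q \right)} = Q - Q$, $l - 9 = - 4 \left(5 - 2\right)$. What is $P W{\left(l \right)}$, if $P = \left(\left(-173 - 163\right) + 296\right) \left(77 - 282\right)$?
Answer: $73800$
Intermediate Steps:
$l = -3$ ($l = 9 - 4 \left(5 - 2\right) = 9 - 12 = -3$)
$S{\left(Q \right)} = 0$
$W{\left(v \right)} = 9$ ($W{\left(v \right)} = \left(0 + 3\right)^{2} = 3^{2} = 9$)
$P = 8200$ ($P = \left(\left(-173 - 163\right) + 296\right) \left(-205\right) = \left(-336 + 296\right) \left(-205\right) = \left(-40\right) \left(-205\right) = 8200$)
$P W{\left(l \right)} = 8200 \cdot 9 = 73800$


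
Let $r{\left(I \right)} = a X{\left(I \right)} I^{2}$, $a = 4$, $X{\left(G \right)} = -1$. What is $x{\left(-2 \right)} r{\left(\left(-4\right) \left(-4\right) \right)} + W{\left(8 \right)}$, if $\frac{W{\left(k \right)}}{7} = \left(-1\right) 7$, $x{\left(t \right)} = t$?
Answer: $1999$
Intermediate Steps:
$r{\left(I \right)} = - 4 I^{2}$ ($r{\left(I \right)} = 4 \left(-1\right) I^{2} = - 4 I^{2}$)
$W{\left(k \right)} = -49$ ($W{\left(k \right)} = 7 \left(\left(-1\right) 7\right) = 7 \left(-7\right) = -49$)
$x{\left(-2 \right)} r{\left(\left(-4\right) \left(-4\right) \right)} + W{\left(8 \right)} = - 2 \left(- 4 \left(\left(-4\right) \left(-4\right)\right)^{2}\right) - 49 = - 2 \left(- 4 \cdot 16^{2}\right) - 49 = - 2 \left(\left(-4\right) 256\right) - 49 = \left(-2\right) \left(-1024\right) - 49 = 2048 - 49 = 1999$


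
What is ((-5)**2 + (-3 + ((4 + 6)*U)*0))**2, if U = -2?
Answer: 484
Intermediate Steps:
((-5)**2 + (-3 + ((4 + 6)*U)*0))**2 = ((-5)**2 + (-3 + ((4 + 6)*(-2))*0))**2 = (25 + (-3 + (10*(-2))*0))**2 = (25 + (-3 - 20*0))**2 = (25 + (-3 + 0))**2 = (25 - 3)**2 = 22**2 = 484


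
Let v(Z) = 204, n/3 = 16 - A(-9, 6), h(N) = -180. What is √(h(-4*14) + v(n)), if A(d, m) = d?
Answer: 2*√6 ≈ 4.8990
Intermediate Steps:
n = 75 (n = 3*(16 - 1*(-9)) = 3*(16 + 9) = 3*25 = 75)
√(h(-4*14) + v(n)) = √(-180 + 204) = √24 = 2*√6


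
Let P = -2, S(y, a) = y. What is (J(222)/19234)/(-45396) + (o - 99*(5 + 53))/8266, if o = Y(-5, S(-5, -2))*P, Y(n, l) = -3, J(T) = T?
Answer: -417364258313/601452527052 ≈ -0.69393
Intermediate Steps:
o = 6 (o = -3*(-2) = 6)
(J(222)/19234)/(-45396) + (o - 99*(5 + 53))/8266 = (222/19234)/(-45396) + (6 - 99*(5 + 53))/8266 = (222*(1/19234))*(-1/45396) + (6 - 99*58)*(1/8266) = (111/9617)*(-1/45396) + (6 - 5742)*(1/8266) = -37/145524444 - 5736*1/8266 = -37/145524444 - 2868/4133 = -417364258313/601452527052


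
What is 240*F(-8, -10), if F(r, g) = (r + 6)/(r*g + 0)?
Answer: -6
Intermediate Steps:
F(r, g) = (6 + r)/(g*r) (F(r, g) = (6 + r)/(g*r + 0) = (6 + r)/((g*r)) = (6 + r)*(1/(g*r)) = (6 + r)/(g*r))
240*F(-8, -10) = 240*((6 - 8)/(-10*(-8))) = 240*(-⅒*(-⅛)*(-2)) = 240*(-1/40) = -6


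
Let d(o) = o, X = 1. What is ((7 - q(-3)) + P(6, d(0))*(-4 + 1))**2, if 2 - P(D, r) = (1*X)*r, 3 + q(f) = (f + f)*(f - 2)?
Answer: 676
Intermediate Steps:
q(f) = -3 + 2*f*(-2 + f) (q(f) = -3 + (f + f)*(f - 2) = -3 + (2*f)*(-2 + f) = -3 + 2*f*(-2 + f))
P(D, r) = 2 - r (P(D, r) = 2 - 1*1*r = 2 - r)
((7 - q(-3)) + P(6, d(0))*(-4 + 1))**2 = ((7 - (-3 - 4*(-3) + 2*(-3)**2)) + (2 - 1*0)*(-4 + 1))**2 = ((7 - (-3 + 12 + 2*9)) + (2 + 0)*(-3))**2 = ((7 - (-3 + 12 + 18)) + 2*(-3))**2 = ((7 - 1*27) - 6)**2 = ((7 - 27) - 6)**2 = (-20 - 6)**2 = (-26)**2 = 676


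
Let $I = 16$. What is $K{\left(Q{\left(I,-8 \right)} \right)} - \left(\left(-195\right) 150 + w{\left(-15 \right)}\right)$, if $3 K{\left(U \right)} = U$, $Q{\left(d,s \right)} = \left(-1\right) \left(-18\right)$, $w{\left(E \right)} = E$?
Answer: $29271$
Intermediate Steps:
$Q{\left(d,s \right)} = 18$
$K{\left(U \right)} = \frac{U}{3}$
$K{\left(Q{\left(I,-8 \right)} \right)} - \left(\left(-195\right) 150 + w{\left(-15 \right)}\right) = \frac{1}{3} \cdot 18 - \left(\left(-195\right) 150 - 15\right) = 6 - \left(-29250 - 15\right) = 6 - -29265 = 6 + 29265 = 29271$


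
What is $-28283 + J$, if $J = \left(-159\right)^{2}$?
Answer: $-3002$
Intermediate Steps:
$J = 25281$
$-28283 + J = -28283 + 25281 = -3002$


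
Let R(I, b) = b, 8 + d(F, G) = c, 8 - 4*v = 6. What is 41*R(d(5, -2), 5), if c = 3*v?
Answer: 205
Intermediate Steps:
v = ½ (v = 2 - ¼*6 = 2 - 3/2 = ½ ≈ 0.50000)
c = 3/2 (c = 3*(½) = 3/2 ≈ 1.5000)
d(F, G) = -13/2 (d(F, G) = -8 + 3/2 = -13/2)
41*R(d(5, -2), 5) = 41*5 = 205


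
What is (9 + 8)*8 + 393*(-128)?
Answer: -50168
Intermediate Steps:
(9 + 8)*8 + 393*(-128) = 17*8 - 50304 = 136 - 50304 = -50168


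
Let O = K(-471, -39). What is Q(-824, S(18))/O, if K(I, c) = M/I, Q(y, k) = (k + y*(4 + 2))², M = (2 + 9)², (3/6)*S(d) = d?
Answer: -11345666544/121 ≈ -9.3766e+7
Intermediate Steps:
S(d) = 2*d
M = 121 (M = 11² = 121)
Q(y, k) = (k + 6*y)² (Q(y, k) = (k + y*6)² = (k + 6*y)²)
K(I, c) = 121/I
O = -121/471 (O = 121/(-471) = 121*(-1/471) = -121/471 ≈ -0.25690)
Q(-824, S(18))/O = (2*18 + 6*(-824))²/(-121/471) = (36 - 4944)²*(-471/121) = (-4908)²*(-471/121) = 24088464*(-471/121) = -11345666544/121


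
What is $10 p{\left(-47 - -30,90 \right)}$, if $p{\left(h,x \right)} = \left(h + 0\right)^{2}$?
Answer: $2890$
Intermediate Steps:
$p{\left(h,x \right)} = h^{2}$
$10 p{\left(-47 - -30,90 \right)} = 10 \left(-47 - -30\right)^{2} = 10 \left(-47 + 30\right)^{2} = 10 \left(-17\right)^{2} = 10 \cdot 289 = 2890$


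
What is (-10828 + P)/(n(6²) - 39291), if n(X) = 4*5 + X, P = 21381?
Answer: -10553/39235 ≈ -0.26897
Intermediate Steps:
n(X) = 20 + X
(-10828 + P)/(n(6²) - 39291) = (-10828 + 21381)/((20 + 6²) - 39291) = 10553/((20 + 36) - 39291) = 10553/(56 - 39291) = 10553/(-39235) = 10553*(-1/39235) = -10553/39235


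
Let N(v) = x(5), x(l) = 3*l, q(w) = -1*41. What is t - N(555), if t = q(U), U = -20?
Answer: -56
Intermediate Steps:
q(w) = -41
t = -41
N(v) = 15 (N(v) = 3*5 = 15)
t - N(555) = -41 - 1*15 = -41 - 15 = -56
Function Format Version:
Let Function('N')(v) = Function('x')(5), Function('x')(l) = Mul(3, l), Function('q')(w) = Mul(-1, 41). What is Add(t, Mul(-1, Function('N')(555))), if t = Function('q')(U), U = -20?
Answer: -56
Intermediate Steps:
Function('q')(w) = -41
t = -41
Function('N')(v) = 15 (Function('N')(v) = Mul(3, 5) = 15)
Add(t, Mul(-1, Function('N')(555))) = Add(-41, Mul(-1, 15)) = Add(-41, -15) = -56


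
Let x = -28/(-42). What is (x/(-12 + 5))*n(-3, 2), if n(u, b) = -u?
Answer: -2/7 ≈ -0.28571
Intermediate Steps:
x = ⅔ (x = -28*(-1/42) = ⅔ ≈ 0.66667)
(x/(-12 + 5))*n(-3, 2) = ((⅔)/(-12 + 5))*(-1*(-3)) = ((⅔)/(-7))*3 = -⅐*⅔*3 = -2/21*3 = -2/7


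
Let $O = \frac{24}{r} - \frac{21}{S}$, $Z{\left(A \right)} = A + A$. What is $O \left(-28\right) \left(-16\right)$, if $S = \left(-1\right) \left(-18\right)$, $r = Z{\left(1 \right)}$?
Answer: $\frac{14560}{3} \approx 4853.3$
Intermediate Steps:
$Z{\left(A \right)} = 2 A$
$r = 2$ ($r = 2 \cdot 1 = 2$)
$S = 18$
$O = \frac{65}{6}$ ($O = \frac{24}{2} - \frac{21}{18} = 24 \cdot \frac{1}{2} - \frac{7}{6} = 12 - \frac{7}{6} = \frac{65}{6} \approx 10.833$)
$O \left(-28\right) \left(-16\right) = \frac{65}{6} \left(-28\right) \left(-16\right) = \left(- \frac{910}{3}\right) \left(-16\right) = \frac{14560}{3}$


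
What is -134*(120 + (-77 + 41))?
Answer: -11256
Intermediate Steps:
-134*(120 + (-77 + 41)) = -134*(120 - 36) = -134*84 = -11256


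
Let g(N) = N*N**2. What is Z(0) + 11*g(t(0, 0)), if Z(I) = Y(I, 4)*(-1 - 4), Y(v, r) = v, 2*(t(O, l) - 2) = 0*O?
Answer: 88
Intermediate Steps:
t(O, l) = 2 (t(O, l) = 2 + (0*O)/2 = 2 + (1/2)*0 = 2 + 0 = 2)
g(N) = N**3
Z(I) = -5*I (Z(I) = I*(-1 - 4) = I*(-5) = -5*I)
Z(0) + 11*g(t(0, 0)) = -5*0 + 11*2**3 = 0 + 11*8 = 0 + 88 = 88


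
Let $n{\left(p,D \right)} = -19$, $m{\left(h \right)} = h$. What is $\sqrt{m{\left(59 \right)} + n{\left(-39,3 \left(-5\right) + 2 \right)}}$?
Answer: $2 \sqrt{10} \approx 6.3246$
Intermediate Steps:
$\sqrt{m{\left(59 \right)} + n{\left(-39,3 \left(-5\right) + 2 \right)}} = \sqrt{59 - 19} = \sqrt{40} = 2 \sqrt{10}$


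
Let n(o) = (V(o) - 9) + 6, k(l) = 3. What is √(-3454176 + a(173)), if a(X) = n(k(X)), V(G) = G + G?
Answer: 3*I*√383797 ≈ 1858.5*I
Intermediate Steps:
V(G) = 2*G
n(o) = -3 + 2*o (n(o) = (2*o - 9) + 6 = (-9 + 2*o) + 6 = -3 + 2*o)
a(X) = 3 (a(X) = -3 + 2*3 = -3 + 6 = 3)
√(-3454176 + a(173)) = √(-3454176 + 3) = √(-3454173) = 3*I*√383797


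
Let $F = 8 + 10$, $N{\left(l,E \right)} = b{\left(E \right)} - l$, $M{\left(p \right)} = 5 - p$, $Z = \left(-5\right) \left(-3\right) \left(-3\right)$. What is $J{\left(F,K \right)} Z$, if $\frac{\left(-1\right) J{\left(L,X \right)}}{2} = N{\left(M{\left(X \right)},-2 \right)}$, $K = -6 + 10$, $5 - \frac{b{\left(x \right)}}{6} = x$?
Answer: $3690$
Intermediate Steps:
$b{\left(x \right)} = 30 - 6 x$
$Z = -45$ ($Z = 15 \left(-3\right) = -45$)
$K = 4$
$N{\left(l,E \right)} = 30 - l - 6 E$ ($N{\left(l,E \right)} = \left(30 - 6 E\right) - l = 30 - l - 6 E$)
$F = 18$
$J{\left(L,X \right)} = -74 - 2 X$ ($J{\left(L,X \right)} = - 2 \left(30 - \left(5 - X\right) - -12\right) = - 2 \left(30 + \left(-5 + X\right) + 12\right) = - 2 \left(37 + X\right) = -74 - 2 X$)
$J{\left(F,K \right)} Z = \left(-74 - 8\right) \left(-45\right) = \left(-82\right) \left(-45\right) = 3690$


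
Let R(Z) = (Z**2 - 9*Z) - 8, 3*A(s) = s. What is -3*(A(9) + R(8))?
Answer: 39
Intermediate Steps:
A(s) = s/3
R(Z) = -8 + Z**2 - 9*Z
-3*(A(9) + R(8)) = -3*((1/3)*9 + (-8 + 8**2 - 9*8)) = -3*(3 + (-8 + 64 - 72)) = -3*(3 - 16) = -3*(-13) = 39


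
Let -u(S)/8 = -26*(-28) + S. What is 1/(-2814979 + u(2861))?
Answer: -1/2843691 ≈ -3.5166e-7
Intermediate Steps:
u(S) = -5824 - 8*S (u(S) = -8*(-26*(-28) + S) = -8*(728 + S) = -5824 - 8*S)
1/(-2814979 + u(2861)) = 1/(-2814979 + (-5824 - 8*2861)) = 1/(-2814979 + (-5824 - 22888)) = 1/(-2814979 - 28712) = 1/(-2843691) = -1/2843691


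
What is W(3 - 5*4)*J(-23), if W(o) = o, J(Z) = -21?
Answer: 357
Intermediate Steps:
W(3 - 5*4)*J(-23) = (3 - 5*4)*(-21) = (3 - 20)*(-21) = -17*(-21) = 357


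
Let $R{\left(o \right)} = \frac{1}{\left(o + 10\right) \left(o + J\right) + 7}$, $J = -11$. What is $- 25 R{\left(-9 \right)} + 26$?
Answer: $\frac{363}{13} \approx 27.923$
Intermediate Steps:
$R{\left(o \right)} = \frac{1}{7 + \left(-11 + o\right) \left(10 + o\right)}$ ($R{\left(o \right)} = \frac{1}{\left(o + 10\right) \left(o - 11\right) + 7} = \frac{1}{\left(10 + o\right) \left(-11 + o\right) + 7} = \frac{1}{\left(-11 + o\right) \left(10 + o\right) + 7} = \frac{1}{7 + \left(-11 + o\right) \left(10 + o\right)}$)
$- 25 R{\left(-9 \right)} + 26 = - \frac{25}{-103 + \left(-9\right)^{2} - -9} + 26 = - \frac{25}{-103 + 81 + 9} + 26 = - \frac{25}{-13} + 26 = \left(-25\right) \left(- \frac{1}{13}\right) + 26 = \frac{25}{13} + 26 = \frac{363}{13}$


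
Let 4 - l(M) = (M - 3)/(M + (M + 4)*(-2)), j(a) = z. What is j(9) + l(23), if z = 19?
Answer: 733/31 ≈ 23.645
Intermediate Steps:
j(a) = 19
l(M) = 4 - (-3 + M)/(-8 - M) (l(M) = 4 - (M - 3)/(M + (M + 4)*(-2)) = 4 - (-3 + M)/(M + (4 + M)*(-2)) = 4 - (-3 + M)/(M + (-8 - 2*M)) = 4 - (-3 + M)/(-8 - M))
j(9) + l(23) = 19 + (29 + 5*23)/(8 + 23) = 19 + (29 + 115)/31 = 19 + (1/31)*144 = 19 + 144/31 = 733/31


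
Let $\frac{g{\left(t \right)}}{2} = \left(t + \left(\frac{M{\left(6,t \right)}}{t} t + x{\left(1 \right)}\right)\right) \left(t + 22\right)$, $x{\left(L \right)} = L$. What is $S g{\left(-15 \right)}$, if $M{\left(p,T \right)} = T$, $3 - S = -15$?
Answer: $-7308$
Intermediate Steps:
$S = 18$ ($S = 3 - -15 = 3 + 15 = 18$)
$g{\left(t \right)} = 2 \left(1 + 2 t\right) \left(22 + t\right)$ ($g{\left(t \right)} = 2 \left(t + \left(\frac{t}{t} t + 1\right)\right) \left(t + 22\right) = 2 \left(t + \left(1 t + 1\right)\right) \left(22 + t\right) = 2 \left(t + \left(t + 1\right)\right) \left(22 + t\right) = 2 \left(t + \left(1 + t\right)\right) \left(22 + t\right) = 2 \left(1 + 2 t\right) \left(22 + t\right)$)
$S g{\left(-15 \right)} = 18 \left(44 + 4 \left(-15\right)^{2} + 90 \left(-15\right)\right) = 18 \left(44 + 4 \cdot 225 - 1350\right) = 18 \left(44 + 900 - 1350\right) = 18 \left(-406\right) = -7308$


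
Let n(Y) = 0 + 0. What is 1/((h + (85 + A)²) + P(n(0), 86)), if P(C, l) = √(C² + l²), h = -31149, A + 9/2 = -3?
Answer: -4/100227 ≈ -3.9909e-5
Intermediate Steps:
A = -15/2 (A = -9/2 - 3 = -15/2 ≈ -7.5000)
n(Y) = 0
1/((h + (85 + A)²) + P(n(0), 86)) = 1/((-31149 + (85 - 15/2)²) + √(0² + 86²)) = 1/((-31149 + (155/2)²) + √(0 + 7396)) = 1/((-31149 + 24025/4) + √7396) = 1/(-100571/4 + 86) = 1/(-100227/4) = -4/100227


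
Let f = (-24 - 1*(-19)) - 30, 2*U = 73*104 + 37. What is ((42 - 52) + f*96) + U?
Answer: 889/2 ≈ 444.50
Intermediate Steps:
U = 7629/2 (U = (73*104 + 37)/2 = (7592 + 37)/2 = (½)*7629 = 7629/2 ≈ 3814.5)
f = -35 (f = (-24 + 19) - 30 = -5 - 30 = -35)
((42 - 52) + f*96) + U = ((42 - 52) - 35*96) + 7629/2 = (-10 - 3360) + 7629/2 = -3370 + 7629/2 = 889/2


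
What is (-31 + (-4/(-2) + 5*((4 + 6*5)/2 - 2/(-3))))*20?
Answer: 3560/3 ≈ 1186.7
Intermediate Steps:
(-31 + (-4/(-2) + 5*((4 + 6*5)/2 - 2/(-3))))*20 = (-31 + (-4*(-1/2) + 5*((4 + 30)*(1/2) - 2*(-1/3))))*20 = (-31 + (2 + 5*(34*(1/2) + 2/3)))*20 = (-31 + (2 + 5*(17 + 2/3)))*20 = (-31 + (2 + 5*(53/3)))*20 = (-31 + (2 + 265/3))*20 = (-31 + 271/3)*20 = (178/3)*20 = 3560/3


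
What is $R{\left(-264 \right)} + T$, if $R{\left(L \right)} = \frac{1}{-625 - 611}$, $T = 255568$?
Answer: $\frac{315882047}{1236} \approx 2.5557 \cdot 10^{5}$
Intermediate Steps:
$R{\left(L \right)} = - \frac{1}{1236}$ ($R{\left(L \right)} = \frac{1}{-1236} = - \frac{1}{1236}$)
$R{\left(-264 \right)} + T = - \frac{1}{1236} + 255568 = \frac{315882047}{1236}$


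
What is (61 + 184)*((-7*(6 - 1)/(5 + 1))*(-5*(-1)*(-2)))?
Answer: 42875/3 ≈ 14292.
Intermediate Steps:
(61 + 184)*((-7*(6 - 1)/(5 + 1))*(-5*(-1)*(-2))) = 245*((-35/6)*(5*(-2))) = 245*(-35/6*(-10)) = 245*(175/3) = 42875/3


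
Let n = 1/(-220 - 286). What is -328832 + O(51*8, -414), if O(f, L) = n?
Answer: -166388993/506 ≈ -3.2883e+5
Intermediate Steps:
n = -1/506 (n = 1/(-506) = -1/506 ≈ -0.0019763)
O(f, L) = -1/506
-328832 + O(51*8, -414) = -328832 - 1/506 = -166388993/506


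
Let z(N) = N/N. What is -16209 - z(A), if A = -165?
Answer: -16210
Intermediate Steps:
z(N) = 1
-16209 - z(A) = -16209 - 1*1 = -16209 - 1 = -16210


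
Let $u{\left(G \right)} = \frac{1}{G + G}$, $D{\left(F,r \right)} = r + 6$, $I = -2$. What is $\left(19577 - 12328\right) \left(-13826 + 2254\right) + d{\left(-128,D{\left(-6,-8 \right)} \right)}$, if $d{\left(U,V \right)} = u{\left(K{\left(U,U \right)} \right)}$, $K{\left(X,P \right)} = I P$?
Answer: $- \frac{42949339135}{512} \approx -8.3885 \cdot 10^{7}$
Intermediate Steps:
$K{\left(X,P \right)} = - 2 P$
$D{\left(F,r \right)} = 6 + r$
$u{\left(G \right)} = \frac{1}{2 G}$
$d{\left(U,V \right)} = - \frac{1}{4 U}$ ($d{\left(U,V \right)} = \frac{1}{2 \left(- 2 U\right)} = \frac{\left(- \frac{1}{2}\right) \frac{1}{U}}{2} = - \frac{1}{4 U}$)
$\left(19577 - 12328\right) \left(-13826 + 2254\right) + d{\left(-128,D{\left(-6,-8 \right)} \right)} = \left(19577 - 12328\right) \left(-13826 + 2254\right) - \frac{1}{4 \left(-128\right)} = 7249 \left(-11572\right) - - \frac{1}{512} = -83885428 + \frac{1}{512} = - \frac{42949339135}{512}$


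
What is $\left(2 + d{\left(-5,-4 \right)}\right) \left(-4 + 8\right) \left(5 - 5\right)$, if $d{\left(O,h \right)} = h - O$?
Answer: $0$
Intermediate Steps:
$\left(2 + d{\left(-5,-4 \right)}\right) \left(-4 + 8\right) \left(5 - 5\right) = \left(2 - -1\right) \left(-4 + 8\right) \left(5 - 5\right) = \left(2 + \left(-4 + 5\right)\right) 4 \cdot 0 = \left(2 + 1\right) 0 = 3 \cdot 0 = 0$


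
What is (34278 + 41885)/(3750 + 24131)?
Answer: 76163/27881 ≈ 2.7317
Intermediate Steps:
(34278 + 41885)/(3750 + 24131) = 76163/27881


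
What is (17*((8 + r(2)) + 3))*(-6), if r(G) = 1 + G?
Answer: -1428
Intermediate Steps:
(17*((8 + r(2)) + 3))*(-6) = (17*((8 + (1 + 2)) + 3))*(-6) = (17*((8 + 3) + 3))*(-6) = (17*(11 + 3))*(-6) = (17*14)*(-6) = 238*(-6) = -1428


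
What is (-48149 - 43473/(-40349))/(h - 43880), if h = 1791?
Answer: 1942720528/1698249061 ≈ 1.1440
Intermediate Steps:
(-48149 - 43473/(-40349))/(h - 43880) = (-48149 - 43473/(-40349))/(1791 - 43880) = (-48149 - 43473*(-1/40349))/(-42089) = (-48149 + 43473/40349)*(-1/42089) = -1942720528/40349*(-1/42089) = 1942720528/1698249061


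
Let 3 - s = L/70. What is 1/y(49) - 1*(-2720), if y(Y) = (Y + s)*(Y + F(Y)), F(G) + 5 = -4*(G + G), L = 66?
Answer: 1691502685/621876 ≈ 2720.0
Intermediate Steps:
F(G) = -5 - 8*G (F(G) = -5 - 4*(G + G) = -5 - 8*G)
s = 72/35 (s = 3 - 66/70 = 3 - 1*33/35 = 3 - 33/35 = 72/35 ≈ 2.0571)
y(Y) = (-5 - 7*Y)*(72/35 + Y) (y(Y) = (Y + 72/35)*(Y + (-5 - 8*Y)) = (72/35 + Y)*(-5 - 7*Y) = (-5 - 7*Y)*(72/35 + Y))
1/y(49) - 1*(-2720) = 1/(-72/7 - 7*49² - 97/5*49) - 1*(-2720) = 1/(-72/7 - 7*2401 - 4753/5) + 2720 = 1/(-72/7 - 16807 - 4753/5) + 2720 = 1/(-621876/35) + 2720 = -35/621876 + 2720 = 1691502685/621876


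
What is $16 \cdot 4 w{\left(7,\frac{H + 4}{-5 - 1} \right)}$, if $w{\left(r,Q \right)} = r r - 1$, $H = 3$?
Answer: $3072$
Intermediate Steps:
$w{\left(r,Q \right)} = -1 + r^{2}$ ($w{\left(r,Q \right)} = r^{2} - 1 = -1 + r^{2}$)
$16 \cdot 4 w{\left(7,\frac{H + 4}{-5 - 1} \right)} = 16 \cdot 4 \left(-1 + 7^{2}\right) = 64 \left(-1 + 49\right) = 64 \cdot 48 = 3072$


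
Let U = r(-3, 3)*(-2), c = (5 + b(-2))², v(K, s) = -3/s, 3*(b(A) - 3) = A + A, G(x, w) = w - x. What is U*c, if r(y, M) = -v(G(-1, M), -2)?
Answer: 400/3 ≈ 133.33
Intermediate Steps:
b(A) = 3 + 2*A/3 (b(A) = 3 + (A + A)/3 = 3 + (2*A)/3 = 3 + 2*A/3)
c = 400/9 (c = (5 + (3 + (⅔)*(-2)))² = (5 + (3 - 4/3))² = (5 + 5/3)² = (20/3)² = 400/9 ≈ 44.444)
r(y, M) = -3/2 (r(y, M) = -(-3)/(-2) = -(-3)*(-1)/2 = -1*3/2 = -3/2)
U = 3 (U = -3/2*(-2) = 3)
U*c = 3*(400/9) = 400/3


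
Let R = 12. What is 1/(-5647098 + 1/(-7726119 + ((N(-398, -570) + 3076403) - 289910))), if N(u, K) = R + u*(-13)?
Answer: -4934440/27865266255121 ≈ -1.7708e-7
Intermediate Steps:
N(u, K) = 12 - 13*u (N(u, K) = 12 + u*(-13) = 12 - 13*u)
1/(-5647098 + 1/(-7726119 + ((N(-398, -570) + 3076403) - 289910))) = 1/(-5647098 + 1/(-7726119 + (((12 - 13*(-398)) + 3076403) - 289910))) = 1/(-5647098 + 1/(-7726119 + (((12 + 5174) + 3076403) - 289910))) = 1/(-5647098 + 1/(-7726119 + ((5186 + 3076403) - 289910))) = 1/(-5647098 + 1/(-7726119 + (3081589 - 289910))) = 1/(-5647098 + 1/(-7726119 + 2791679)) = 1/(-5647098 + 1/(-4934440)) = 1/(-5647098 - 1/4934440) = 1/(-27865266255121/4934440) = -4934440/27865266255121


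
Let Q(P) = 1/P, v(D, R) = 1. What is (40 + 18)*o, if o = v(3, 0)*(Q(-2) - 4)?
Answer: -261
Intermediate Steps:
o = -9/2 (o = 1*(1/(-2) - 4) = 1*(-½ - 4) = 1*(-9/2) = -9/2 ≈ -4.5000)
(40 + 18)*o = (40 + 18)*(-9/2) = 58*(-9/2) = -261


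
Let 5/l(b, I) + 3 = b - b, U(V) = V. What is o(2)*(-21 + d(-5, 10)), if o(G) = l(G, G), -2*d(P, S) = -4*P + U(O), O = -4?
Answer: 145/3 ≈ 48.333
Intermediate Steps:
d(P, S) = 2 + 2*P (d(P, S) = -(-4*P - 4)/2 = -(-4 - 4*P)/2 = 2 + 2*P)
l(b, I) = -5/3 (l(b, I) = 5/(-3 + (b - b)) = 5/(-3 + 0) = 5/(-3) = 5*(-1/3) = -5/3)
o(G) = -5/3
o(2)*(-21 + d(-5, 10)) = -5*(-21 + (2 + 2*(-5)))/3 = -5*(-21 + (2 - 10))/3 = -5*(-21 - 8)/3 = -5/3*(-29) = 145/3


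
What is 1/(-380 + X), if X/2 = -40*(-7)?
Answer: 1/180 ≈ 0.0055556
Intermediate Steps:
X = 560 (X = 2*(-40*(-7)) = 2*280 = 560)
1/(-380 + X) = 1/(-380 + 560) = 1/180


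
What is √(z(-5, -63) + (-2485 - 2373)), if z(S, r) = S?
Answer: I*√4863 ≈ 69.735*I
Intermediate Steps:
√(z(-5, -63) + (-2485 - 2373)) = √(-5 + (-2485 - 2373)) = √(-5 - 4858) = √(-4863) = I*√4863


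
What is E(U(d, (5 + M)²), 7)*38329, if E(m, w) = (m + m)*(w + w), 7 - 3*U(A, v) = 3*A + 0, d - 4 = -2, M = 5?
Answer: 1073212/3 ≈ 3.5774e+5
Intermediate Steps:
d = 2 (d = 4 - 2 = 2)
U(A, v) = 7/3 - A (U(A, v) = 7/3 - (3*A + 0)/3 = 7/3 - A)
E(m, w) = 4*m*w (E(m, w) = (2*m)*(2*w) = 4*m*w)
E(U(d, (5 + M)²), 7)*38329 = (4*(7/3 - 1*2)*7)*38329 = (4*(7/3 - 2)*7)*38329 = (4*(⅓)*7)*38329 = (28/3)*38329 = 1073212/3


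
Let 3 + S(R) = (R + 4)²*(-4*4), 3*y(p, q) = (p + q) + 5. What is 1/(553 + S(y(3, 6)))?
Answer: -9/5866 ≈ -0.0015343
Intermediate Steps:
y(p, q) = 5/3 + p/3 + q/3 (y(p, q) = ((p + q) + 5)/3 = (5 + p + q)/3 = 5/3 + p/3 + q/3)
S(R) = -3 - 16*(4 + R)² (S(R) = -3 + (R + 4)²*(-4*4) = -3 + (4 + R)²*(-16) = -3 - 16*(4 + R)²)
1/(553 + S(y(3, 6))) = 1/(553 + (-3 - 16*(4 + (5/3 + (⅓)*3 + (⅓)*6))²)) = 1/(553 + (-3 - 16*(4 + (5/3 + 1 + 2))²)) = 1/(553 + (-3 - 16*(4 + 14/3)²)) = 1/(553 + (-3 - 16*(26/3)²)) = 1/(553 + (-3 - 16*676/9)) = 1/(553 + (-3 - 10816/9)) = 1/(553 - 10843/9) = 1/(-5866/9) = -9/5866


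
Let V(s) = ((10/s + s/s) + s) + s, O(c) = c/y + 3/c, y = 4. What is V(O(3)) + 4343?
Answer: 60945/14 ≈ 4353.2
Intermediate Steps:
O(c) = 3/c + c/4 (O(c) = c/4 + 3/c = 3/c + c/4)
V(s) = 1 + 2*s + 10/s (V(s) = ((10/s + 1) + s) + s = ((1 + 10/s) + s) + s = (1 + s + 10/s) + s = 1 + 2*s + 10/s)
V(O(3)) + 4343 = (1 + 2*(3/3 + (1/4)*3) + 10/(3/3 + (1/4)*3)) + 4343 = (1 + 2*(3*(1/3) + 3/4) + 10/(3*(1/3) + 3/4)) + 4343 = (1 + 2*(1 + 3/4) + 10/(1 + 3/4)) + 4343 = (1 + 2*(7/4) + 10/(7/4)) + 4343 = (1 + 7/2 + 10*(4/7)) + 4343 = (1 + 7/2 + 40/7) + 4343 = 143/14 + 4343 = 60945/14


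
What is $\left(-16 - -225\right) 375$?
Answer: $78375$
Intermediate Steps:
$\left(-16 - -225\right) 375 = \left(-16 + 225\right) 375 = 209 \cdot 375 = 78375$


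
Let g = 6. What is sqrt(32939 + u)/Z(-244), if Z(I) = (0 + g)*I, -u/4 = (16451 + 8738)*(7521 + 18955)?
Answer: -I*sqrt(2667582917)/1464 ≈ -35.279*I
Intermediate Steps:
u = -2667615856 (u = -4*(16451 + 8738)*(7521 + 18955) = -100756*26476 = -4*666903964 = -2667615856)
Z(I) = 6*I (Z(I) = (0 + 6)*I = 6*I)
sqrt(32939 + u)/Z(-244) = sqrt(32939 - 2667615856)/((6*(-244))) = sqrt(-2667582917)/(-1464) = (I*sqrt(2667582917))*(-1/1464) = -I*sqrt(2667582917)/1464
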